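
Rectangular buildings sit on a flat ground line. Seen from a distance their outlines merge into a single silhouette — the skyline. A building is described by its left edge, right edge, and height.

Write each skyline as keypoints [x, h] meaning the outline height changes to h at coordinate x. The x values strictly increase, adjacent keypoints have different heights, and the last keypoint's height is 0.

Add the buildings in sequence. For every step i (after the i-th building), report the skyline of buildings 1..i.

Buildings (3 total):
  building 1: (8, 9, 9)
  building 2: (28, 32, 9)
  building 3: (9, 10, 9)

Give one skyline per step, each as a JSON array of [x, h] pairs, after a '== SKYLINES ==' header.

== SKYLINES ==
[[8,9],[9,0]]
[[8,9],[9,0],[28,9],[32,0]]
[[8,9],[10,0],[28,9],[32,0]]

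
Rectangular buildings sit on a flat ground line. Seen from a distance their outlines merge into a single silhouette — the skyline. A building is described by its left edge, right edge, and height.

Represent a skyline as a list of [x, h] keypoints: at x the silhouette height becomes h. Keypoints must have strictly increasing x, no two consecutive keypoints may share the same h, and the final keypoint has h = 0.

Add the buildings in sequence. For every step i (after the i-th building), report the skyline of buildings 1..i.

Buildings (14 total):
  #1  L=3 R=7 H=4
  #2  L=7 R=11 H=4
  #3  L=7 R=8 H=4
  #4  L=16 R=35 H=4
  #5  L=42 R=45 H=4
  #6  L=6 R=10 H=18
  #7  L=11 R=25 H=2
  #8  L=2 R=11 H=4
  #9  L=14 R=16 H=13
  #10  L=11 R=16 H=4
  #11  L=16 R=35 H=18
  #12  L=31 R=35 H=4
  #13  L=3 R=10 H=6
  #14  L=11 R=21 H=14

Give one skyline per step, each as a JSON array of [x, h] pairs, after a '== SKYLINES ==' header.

== SKYLINES ==
[[3,4],[7,0]]
[[3,4],[11,0]]
[[3,4],[11,0]]
[[3,4],[11,0],[16,4],[35,0]]
[[3,4],[11,0],[16,4],[35,0],[42,4],[45,0]]
[[3,4],[6,18],[10,4],[11,0],[16,4],[35,0],[42,4],[45,0]]
[[3,4],[6,18],[10,4],[11,2],[16,4],[35,0],[42,4],[45,0]]
[[2,4],[6,18],[10,4],[11,2],[16,4],[35,0],[42,4],[45,0]]
[[2,4],[6,18],[10,4],[11,2],[14,13],[16,4],[35,0],[42,4],[45,0]]
[[2,4],[6,18],[10,4],[14,13],[16,4],[35,0],[42,4],[45,0]]
[[2,4],[6,18],[10,4],[14,13],[16,18],[35,0],[42,4],[45,0]]
[[2,4],[6,18],[10,4],[14,13],[16,18],[35,0],[42,4],[45,0]]
[[2,4],[3,6],[6,18],[10,4],[14,13],[16,18],[35,0],[42,4],[45,0]]
[[2,4],[3,6],[6,18],[10,4],[11,14],[16,18],[35,0],[42,4],[45,0]]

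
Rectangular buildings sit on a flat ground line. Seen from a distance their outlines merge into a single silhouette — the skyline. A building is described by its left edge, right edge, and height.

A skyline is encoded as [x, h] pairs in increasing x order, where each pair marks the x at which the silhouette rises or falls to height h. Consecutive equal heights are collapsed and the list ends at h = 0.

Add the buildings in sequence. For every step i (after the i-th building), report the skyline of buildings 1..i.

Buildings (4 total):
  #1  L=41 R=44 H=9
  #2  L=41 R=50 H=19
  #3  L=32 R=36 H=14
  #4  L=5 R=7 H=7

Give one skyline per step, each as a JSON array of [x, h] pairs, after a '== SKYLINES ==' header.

== SKYLINES ==
[[41,9],[44,0]]
[[41,19],[50,0]]
[[32,14],[36,0],[41,19],[50,0]]
[[5,7],[7,0],[32,14],[36,0],[41,19],[50,0]]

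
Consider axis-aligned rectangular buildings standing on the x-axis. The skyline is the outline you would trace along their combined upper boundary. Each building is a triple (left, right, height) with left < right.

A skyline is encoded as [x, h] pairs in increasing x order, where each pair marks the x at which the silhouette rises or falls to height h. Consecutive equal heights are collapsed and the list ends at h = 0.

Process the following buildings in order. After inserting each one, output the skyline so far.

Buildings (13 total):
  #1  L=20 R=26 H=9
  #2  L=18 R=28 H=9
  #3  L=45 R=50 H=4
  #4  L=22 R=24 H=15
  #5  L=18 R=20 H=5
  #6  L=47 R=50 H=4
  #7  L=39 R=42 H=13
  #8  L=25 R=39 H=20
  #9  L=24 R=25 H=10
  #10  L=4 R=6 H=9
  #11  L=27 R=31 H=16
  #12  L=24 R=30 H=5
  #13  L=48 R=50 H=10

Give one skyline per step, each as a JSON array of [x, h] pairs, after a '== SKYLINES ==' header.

== SKYLINES ==
[[20,9],[26,0]]
[[18,9],[28,0]]
[[18,9],[28,0],[45,4],[50,0]]
[[18,9],[22,15],[24,9],[28,0],[45,4],[50,0]]
[[18,9],[22,15],[24,9],[28,0],[45,4],[50,0]]
[[18,9],[22,15],[24,9],[28,0],[45,4],[50,0]]
[[18,9],[22,15],[24,9],[28,0],[39,13],[42,0],[45,4],[50,0]]
[[18,9],[22,15],[24,9],[25,20],[39,13],[42,0],[45,4],[50,0]]
[[18,9],[22,15],[24,10],[25,20],[39,13],[42,0],[45,4],[50,0]]
[[4,9],[6,0],[18,9],[22,15],[24,10],[25,20],[39,13],[42,0],[45,4],[50,0]]
[[4,9],[6,0],[18,9],[22,15],[24,10],[25,20],[39,13],[42,0],[45,4],[50,0]]
[[4,9],[6,0],[18,9],[22,15],[24,10],[25,20],[39,13],[42,0],[45,4],[50,0]]
[[4,9],[6,0],[18,9],[22,15],[24,10],[25,20],[39,13],[42,0],[45,4],[48,10],[50,0]]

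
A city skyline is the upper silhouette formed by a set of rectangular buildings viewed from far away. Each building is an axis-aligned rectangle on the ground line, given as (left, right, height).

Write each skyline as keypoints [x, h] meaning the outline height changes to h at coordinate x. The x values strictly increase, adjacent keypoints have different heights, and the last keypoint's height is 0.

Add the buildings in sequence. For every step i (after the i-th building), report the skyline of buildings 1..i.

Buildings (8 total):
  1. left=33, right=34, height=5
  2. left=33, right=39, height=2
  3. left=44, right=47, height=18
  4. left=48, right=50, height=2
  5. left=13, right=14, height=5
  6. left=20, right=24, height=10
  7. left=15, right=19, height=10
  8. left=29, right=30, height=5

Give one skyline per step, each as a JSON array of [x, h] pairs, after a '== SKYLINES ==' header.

== SKYLINES ==
[[33,5],[34,0]]
[[33,5],[34,2],[39,0]]
[[33,5],[34,2],[39,0],[44,18],[47,0]]
[[33,5],[34,2],[39,0],[44,18],[47,0],[48,2],[50,0]]
[[13,5],[14,0],[33,5],[34,2],[39,0],[44,18],[47,0],[48,2],[50,0]]
[[13,5],[14,0],[20,10],[24,0],[33,5],[34,2],[39,0],[44,18],[47,0],[48,2],[50,0]]
[[13,5],[14,0],[15,10],[19,0],[20,10],[24,0],[33,5],[34,2],[39,0],[44,18],[47,0],[48,2],[50,0]]
[[13,5],[14,0],[15,10],[19,0],[20,10],[24,0],[29,5],[30,0],[33,5],[34,2],[39,0],[44,18],[47,0],[48,2],[50,0]]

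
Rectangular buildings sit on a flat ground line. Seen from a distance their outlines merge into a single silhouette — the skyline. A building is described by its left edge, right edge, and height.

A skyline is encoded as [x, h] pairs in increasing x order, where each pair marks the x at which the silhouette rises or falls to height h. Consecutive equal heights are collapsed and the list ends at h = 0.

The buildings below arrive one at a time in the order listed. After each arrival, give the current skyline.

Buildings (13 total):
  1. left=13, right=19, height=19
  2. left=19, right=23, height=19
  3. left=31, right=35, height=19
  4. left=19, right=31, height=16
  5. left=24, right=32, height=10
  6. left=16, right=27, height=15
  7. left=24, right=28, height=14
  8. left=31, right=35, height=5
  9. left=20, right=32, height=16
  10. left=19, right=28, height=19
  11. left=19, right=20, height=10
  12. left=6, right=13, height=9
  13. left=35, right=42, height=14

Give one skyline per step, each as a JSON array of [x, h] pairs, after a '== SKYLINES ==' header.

== SKYLINES ==
[[13,19],[19,0]]
[[13,19],[23,0]]
[[13,19],[23,0],[31,19],[35,0]]
[[13,19],[23,16],[31,19],[35,0]]
[[13,19],[23,16],[31,19],[35,0]]
[[13,19],[23,16],[31,19],[35,0]]
[[13,19],[23,16],[31,19],[35,0]]
[[13,19],[23,16],[31,19],[35,0]]
[[13,19],[23,16],[31,19],[35,0]]
[[13,19],[28,16],[31,19],[35,0]]
[[13,19],[28,16],[31,19],[35,0]]
[[6,9],[13,19],[28,16],[31,19],[35,0]]
[[6,9],[13,19],[28,16],[31,19],[35,14],[42,0]]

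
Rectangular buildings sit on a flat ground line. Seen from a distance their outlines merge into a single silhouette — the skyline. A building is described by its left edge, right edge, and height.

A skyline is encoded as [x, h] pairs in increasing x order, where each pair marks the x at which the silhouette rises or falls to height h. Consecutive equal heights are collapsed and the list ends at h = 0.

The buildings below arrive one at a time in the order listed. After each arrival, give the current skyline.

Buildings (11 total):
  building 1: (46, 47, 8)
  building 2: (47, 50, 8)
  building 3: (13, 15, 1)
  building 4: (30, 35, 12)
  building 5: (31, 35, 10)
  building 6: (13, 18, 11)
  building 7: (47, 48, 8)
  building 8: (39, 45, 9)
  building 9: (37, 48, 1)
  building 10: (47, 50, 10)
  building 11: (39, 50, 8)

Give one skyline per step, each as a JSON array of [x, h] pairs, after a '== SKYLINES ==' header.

== SKYLINES ==
[[46,8],[47,0]]
[[46,8],[50,0]]
[[13,1],[15,0],[46,8],[50,0]]
[[13,1],[15,0],[30,12],[35,0],[46,8],[50,0]]
[[13,1],[15,0],[30,12],[35,0],[46,8],[50,0]]
[[13,11],[18,0],[30,12],[35,0],[46,8],[50,0]]
[[13,11],[18,0],[30,12],[35,0],[46,8],[50,0]]
[[13,11],[18,0],[30,12],[35,0],[39,9],[45,0],[46,8],[50,0]]
[[13,11],[18,0],[30,12],[35,0],[37,1],[39,9],[45,1],[46,8],[50,0]]
[[13,11],[18,0],[30,12],[35,0],[37,1],[39,9],[45,1],[46,8],[47,10],[50,0]]
[[13,11],[18,0],[30,12],[35,0],[37,1],[39,9],[45,8],[47,10],[50,0]]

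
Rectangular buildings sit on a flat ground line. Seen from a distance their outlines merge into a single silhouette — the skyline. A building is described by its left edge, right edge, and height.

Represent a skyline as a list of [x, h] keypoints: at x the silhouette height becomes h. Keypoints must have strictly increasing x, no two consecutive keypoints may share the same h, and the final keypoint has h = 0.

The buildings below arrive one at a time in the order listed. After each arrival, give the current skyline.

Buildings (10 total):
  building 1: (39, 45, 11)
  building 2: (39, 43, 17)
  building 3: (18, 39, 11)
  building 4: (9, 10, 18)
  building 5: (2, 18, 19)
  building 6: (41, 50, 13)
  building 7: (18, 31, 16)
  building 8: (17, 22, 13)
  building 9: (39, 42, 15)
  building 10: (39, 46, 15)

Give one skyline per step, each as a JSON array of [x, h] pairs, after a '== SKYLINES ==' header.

== SKYLINES ==
[[39,11],[45,0]]
[[39,17],[43,11],[45,0]]
[[18,11],[39,17],[43,11],[45,0]]
[[9,18],[10,0],[18,11],[39,17],[43,11],[45,0]]
[[2,19],[18,11],[39,17],[43,11],[45,0]]
[[2,19],[18,11],[39,17],[43,13],[50,0]]
[[2,19],[18,16],[31,11],[39,17],[43,13],[50,0]]
[[2,19],[18,16],[31,11],[39,17],[43,13],[50,0]]
[[2,19],[18,16],[31,11],[39,17],[43,13],[50,0]]
[[2,19],[18,16],[31,11],[39,17],[43,15],[46,13],[50,0]]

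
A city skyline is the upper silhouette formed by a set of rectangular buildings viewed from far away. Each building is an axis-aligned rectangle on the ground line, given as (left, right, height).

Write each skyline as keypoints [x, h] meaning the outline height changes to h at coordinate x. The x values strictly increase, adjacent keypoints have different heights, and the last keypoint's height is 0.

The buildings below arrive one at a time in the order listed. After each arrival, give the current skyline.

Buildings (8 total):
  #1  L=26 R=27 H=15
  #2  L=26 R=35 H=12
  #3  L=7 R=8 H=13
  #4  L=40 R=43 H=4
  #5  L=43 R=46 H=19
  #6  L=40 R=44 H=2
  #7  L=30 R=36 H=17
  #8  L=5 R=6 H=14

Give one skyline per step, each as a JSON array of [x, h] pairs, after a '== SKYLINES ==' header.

== SKYLINES ==
[[26,15],[27,0]]
[[26,15],[27,12],[35,0]]
[[7,13],[8,0],[26,15],[27,12],[35,0]]
[[7,13],[8,0],[26,15],[27,12],[35,0],[40,4],[43,0]]
[[7,13],[8,0],[26,15],[27,12],[35,0],[40,4],[43,19],[46,0]]
[[7,13],[8,0],[26,15],[27,12],[35,0],[40,4],[43,19],[46,0]]
[[7,13],[8,0],[26,15],[27,12],[30,17],[36,0],[40,4],[43,19],[46,0]]
[[5,14],[6,0],[7,13],[8,0],[26,15],[27,12],[30,17],[36,0],[40,4],[43,19],[46,0]]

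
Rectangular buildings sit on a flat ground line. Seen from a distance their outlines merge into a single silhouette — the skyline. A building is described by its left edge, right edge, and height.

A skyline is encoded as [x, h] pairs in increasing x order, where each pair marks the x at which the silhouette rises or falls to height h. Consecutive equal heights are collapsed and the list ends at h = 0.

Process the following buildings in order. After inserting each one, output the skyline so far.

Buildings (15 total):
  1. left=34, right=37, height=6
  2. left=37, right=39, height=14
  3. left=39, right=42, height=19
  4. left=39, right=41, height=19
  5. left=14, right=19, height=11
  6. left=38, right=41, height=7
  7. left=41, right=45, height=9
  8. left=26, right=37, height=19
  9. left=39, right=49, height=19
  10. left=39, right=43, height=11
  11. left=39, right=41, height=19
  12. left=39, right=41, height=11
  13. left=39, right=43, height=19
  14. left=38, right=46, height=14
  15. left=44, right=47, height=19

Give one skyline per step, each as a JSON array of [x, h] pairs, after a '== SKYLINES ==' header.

== SKYLINES ==
[[34,6],[37,0]]
[[34,6],[37,14],[39,0]]
[[34,6],[37,14],[39,19],[42,0]]
[[34,6],[37,14],[39,19],[42,0]]
[[14,11],[19,0],[34,6],[37,14],[39,19],[42,0]]
[[14,11],[19,0],[34,6],[37,14],[39,19],[42,0]]
[[14,11],[19,0],[34,6],[37,14],[39,19],[42,9],[45,0]]
[[14,11],[19,0],[26,19],[37,14],[39,19],[42,9],[45,0]]
[[14,11],[19,0],[26,19],[37,14],[39,19],[49,0]]
[[14,11],[19,0],[26,19],[37,14],[39,19],[49,0]]
[[14,11],[19,0],[26,19],[37,14],[39,19],[49,0]]
[[14,11],[19,0],[26,19],[37,14],[39,19],[49,0]]
[[14,11],[19,0],[26,19],[37,14],[39,19],[49,0]]
[[14,11],[19,0],[26,19],[37,14],[39,19],[49,0]]
[[14,11],[19,0],[26,19],[37,14],[39,19],[49,0]]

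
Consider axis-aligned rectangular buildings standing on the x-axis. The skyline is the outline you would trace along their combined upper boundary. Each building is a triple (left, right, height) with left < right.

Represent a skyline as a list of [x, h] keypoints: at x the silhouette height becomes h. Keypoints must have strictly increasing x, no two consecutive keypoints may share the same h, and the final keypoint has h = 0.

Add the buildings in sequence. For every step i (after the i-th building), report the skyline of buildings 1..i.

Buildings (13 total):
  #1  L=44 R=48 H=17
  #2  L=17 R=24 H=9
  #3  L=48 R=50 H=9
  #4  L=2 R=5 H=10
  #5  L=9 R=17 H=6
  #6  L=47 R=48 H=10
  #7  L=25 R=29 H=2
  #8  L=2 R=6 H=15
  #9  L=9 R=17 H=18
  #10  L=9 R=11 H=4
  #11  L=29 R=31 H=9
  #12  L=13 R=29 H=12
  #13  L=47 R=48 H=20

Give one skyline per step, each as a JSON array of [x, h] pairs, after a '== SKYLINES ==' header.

== SKYLINES ==
[[44,17],[48,0]]
[[17,9],[24,0],[44,17],[48,0]]
[[17,9],[24,0],[44,17],[48,9],[50,0]]
[[2,10],[5,0],[17,9],[24,0],[44,17],[48,9],[50,0]]
[[2,10],[5,0],[9,6],[17,9],[24,0],[44,17],[48,9],[50,0]]
[[2,10],[5,0],[9,6],[17,9],[24,0],[44,17],[48,9],[50,0]]
[[2,10],[5,0],[9,6],[17,9],[24,0],[25,2],[29,0],[44,17],[48,9],[50,0]]
[[2,15],[6,0],[9,6],[17,9],[24,0],[25,2],[29,0],[44,17],[48,9],[50,0]]
[[2,15],[6,0],[9,18],[17,9],[24,0],[25,2],[29,0],[44,17],[48,9],[50,0]]
[[2,15],[6,0],[9,18],[17,9],[24,0],[25,2],[29,0],[44,17],[48,9],[50,0]]
[[2,15],[6,0],[9,18],[17,9],[24,0],[25,2],[29,9],[31,0],[44,17],[48,9],[50,0]]
[[2,15],[6,0],[9,18],[17,12],[29,9],[31,0],[44,17],[48,9],[50,0]]
[[2,15],[6,0],[9,18],[17,12],[29,9],[31,0],[44,17],[47,20],[48,9],[50,0]]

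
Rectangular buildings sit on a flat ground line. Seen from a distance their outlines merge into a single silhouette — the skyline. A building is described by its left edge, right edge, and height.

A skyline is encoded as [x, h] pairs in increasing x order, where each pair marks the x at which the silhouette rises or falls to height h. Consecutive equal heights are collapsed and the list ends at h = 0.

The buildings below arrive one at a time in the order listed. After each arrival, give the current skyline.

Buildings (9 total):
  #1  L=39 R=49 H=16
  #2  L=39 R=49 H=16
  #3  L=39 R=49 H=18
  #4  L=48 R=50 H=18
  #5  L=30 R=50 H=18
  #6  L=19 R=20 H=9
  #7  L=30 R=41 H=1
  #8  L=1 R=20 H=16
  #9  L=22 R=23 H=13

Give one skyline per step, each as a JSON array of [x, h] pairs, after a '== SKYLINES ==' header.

== SKYLINES ==
[[39,16],[49,0]]
[[39,16],[49,0]]
[[39,18],[49,0]]
[[39,18],[50,0]]
[[30,18],[50,0]]
[[19,9],[20,0],[30,18],[50,0]]
[[19,9],[20,0],[30,18],[50,0]]
[[1,16],[20,0],[30,18],[50,0]]
[[1,16],[20,0],[22,13],[23,0],[30,18],[50,0]]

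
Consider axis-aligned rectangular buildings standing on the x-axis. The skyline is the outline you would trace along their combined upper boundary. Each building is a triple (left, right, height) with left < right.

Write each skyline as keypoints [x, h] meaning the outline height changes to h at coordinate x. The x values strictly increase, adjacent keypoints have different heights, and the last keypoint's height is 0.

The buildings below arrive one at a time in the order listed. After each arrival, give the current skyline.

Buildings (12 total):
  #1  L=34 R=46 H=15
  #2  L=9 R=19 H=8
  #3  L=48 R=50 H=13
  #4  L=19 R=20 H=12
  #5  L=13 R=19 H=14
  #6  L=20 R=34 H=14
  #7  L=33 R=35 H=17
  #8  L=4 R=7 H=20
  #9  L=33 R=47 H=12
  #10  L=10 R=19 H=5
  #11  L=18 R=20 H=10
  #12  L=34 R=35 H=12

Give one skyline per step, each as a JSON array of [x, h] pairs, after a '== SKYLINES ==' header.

== SKYLINES ==
[[34,15],[46,0]]
[[9,8],[19,0],[34,15],[46,0]]
[[9,8],[19,0],[34,15],[46,0],[48,13],[50,0]]
[[9,8],[19,12],[20,0],[34,15],[46,0],[48,13],[50,0]]
[[9,8],[13,14],[19,12],[20,0],[34,15],[46,0],[48,13],[50,0]]
[[9,8],[13,14],[19,12],[20,14],[34,15],[46,0],[48,13],[50,0]]
[[9,8],[13,14],[19,12],[20,14],[33,17],[35,15],[46,0],[48,13],[50,0]]
[[4,20],[7,0],[9,8],[13,14],[19,12],[20,14],[33,17],[35,15],[46,0],[48,13],[50,0]]
[[4,20],[7,0],[9,8],[13,14],[19,12],[20,14],[33,17],[35,15],[46,12],[47,0],[48,13],[50,0]]
[[4,20],[7,0],[9,8],[13,14],[19,12],[20,14],[33,17],[35,15],[46,12],[47,0],[48,13],[50,0]]
[[4,20],[7,0],[9,8],[13,14],[19,12],[20,14],[33,17],[35,15],[46,12],[47,0],[48,13],[50,0]]
[[4,20],[7,0],[9,8],[13,14],[19,12],[20,14],[33,17],[35,15],[46,12],[47,0],[48,13],[50,0]]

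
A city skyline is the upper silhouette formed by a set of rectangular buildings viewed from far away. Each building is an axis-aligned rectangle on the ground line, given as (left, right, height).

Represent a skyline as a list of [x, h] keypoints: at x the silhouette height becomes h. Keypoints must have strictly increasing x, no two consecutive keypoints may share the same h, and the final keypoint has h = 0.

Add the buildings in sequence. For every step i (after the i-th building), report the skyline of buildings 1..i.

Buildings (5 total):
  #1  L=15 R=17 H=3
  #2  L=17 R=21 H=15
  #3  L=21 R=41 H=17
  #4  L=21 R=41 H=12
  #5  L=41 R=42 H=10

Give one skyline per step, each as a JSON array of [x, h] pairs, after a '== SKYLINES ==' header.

== SKYLINES ==
[[15,3],[17,0]]
[[15,3],[17,15],[21,0]]
[[15,3],[17,15],[21,17],[41,0]]
[[15,3],[17,15],[21,17],[41,0]]
[[15,3],[17,15],[21,17],[41,10],[42,0]]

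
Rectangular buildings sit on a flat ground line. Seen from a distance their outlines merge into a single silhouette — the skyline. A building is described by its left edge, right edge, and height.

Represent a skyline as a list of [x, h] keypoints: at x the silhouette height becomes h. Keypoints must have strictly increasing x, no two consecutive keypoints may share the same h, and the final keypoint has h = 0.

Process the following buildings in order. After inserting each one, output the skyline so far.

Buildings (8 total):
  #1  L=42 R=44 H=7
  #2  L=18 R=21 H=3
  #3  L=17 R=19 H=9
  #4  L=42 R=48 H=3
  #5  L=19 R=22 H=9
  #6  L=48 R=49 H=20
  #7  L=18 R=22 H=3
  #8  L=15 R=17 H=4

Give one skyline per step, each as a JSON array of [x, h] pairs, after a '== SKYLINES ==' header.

== SKYLINES ==
[[42,7],[44,0]]
[[18,3],[21,0],[42,7],[44,0]]
[[17,9],[19,3],[21,0],[42,7],[44,0]]
[[17,9],[19,3],[21,0],[42,7],[44,3],[48,0]]
[[17,9],[22,0],[42,7],[44,3],[48,0]]
[[17,9],[22,0],[42,7],[44,3],[48,20],[49,0]]
[[17,9],[22,0],[42,7],[44,3],[48,20],[49,0]]
[[15,4],[17,9],[22,0],[42,7],[44,3],[48,20],[49,0]]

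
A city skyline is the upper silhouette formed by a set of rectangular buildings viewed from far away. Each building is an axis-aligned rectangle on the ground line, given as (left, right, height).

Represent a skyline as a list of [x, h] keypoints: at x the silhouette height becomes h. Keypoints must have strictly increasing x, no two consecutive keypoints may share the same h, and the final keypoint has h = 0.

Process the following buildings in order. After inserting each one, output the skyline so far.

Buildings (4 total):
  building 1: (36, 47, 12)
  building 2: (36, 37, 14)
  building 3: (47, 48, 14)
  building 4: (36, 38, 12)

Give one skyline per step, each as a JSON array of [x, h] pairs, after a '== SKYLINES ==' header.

== SKYLINES ==
[[36,12],[47,0]]
[[36,14],[37,12],[47,0]]
[[36,14],[37,12],[47,14],[48,0]]
[[36,14],[37,12],[47,14],[48,0]]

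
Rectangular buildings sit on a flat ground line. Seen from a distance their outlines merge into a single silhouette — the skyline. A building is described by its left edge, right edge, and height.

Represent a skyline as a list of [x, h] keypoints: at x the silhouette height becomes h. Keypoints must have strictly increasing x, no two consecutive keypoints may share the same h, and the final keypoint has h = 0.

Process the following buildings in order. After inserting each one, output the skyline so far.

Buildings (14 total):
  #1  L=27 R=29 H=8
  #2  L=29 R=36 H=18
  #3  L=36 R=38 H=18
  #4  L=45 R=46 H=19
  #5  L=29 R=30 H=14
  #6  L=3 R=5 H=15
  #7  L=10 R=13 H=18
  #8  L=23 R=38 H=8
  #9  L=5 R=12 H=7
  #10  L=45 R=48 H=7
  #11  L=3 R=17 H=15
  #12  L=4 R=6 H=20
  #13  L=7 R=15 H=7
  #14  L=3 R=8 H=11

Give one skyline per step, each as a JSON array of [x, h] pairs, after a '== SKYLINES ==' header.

== SKYLINES ==
[[27,8],[29,0]]
[[27,8],[29,18],[36,0]]
[[27,8],[29,18],[38,0]]
[[27,8],[29,18],[38,0],[45,19],[46,0]]
[[27,8],[29,18],[38,0],[45,19],[46,0]]
[[3,15],[5,0],[27,8],[29,18],[38,0],[45,19],[46,0]]
[[3,15],[5,0],[10,18],[13,0],[27,8],[29,18],[38,0],[45,19],[46,0]]
[[3,15],[5,0],[10,18],[13,0],[23,8],[29,18],[38,0],[45,19],[46,0]]
[[3,15],[5,7],[10,18],[13,0],[23,8],[29,18],[38,0],[45,19],[46,0]]
[[3,15],[5,7],[10,18],[13,0],[23,8],[29,18],[38,0],[45,19],[46,7],[48,0]]
[[3,15],[10,18],[13,15],[17,0],[23,8],[29,18],[38,0],[45,19],[46,7],[48,0]]
[[3,15],[4,20],[6,15],[10,18],[13,15],[17,0],[23,8],[29,18],[38,0],[45,19],[46,7],[48,0]]
[[3,15],[4,20],[6,15],[10,18],[13,15],[17,0],[23,8],[29,18],[38,0],[45,19],[46,7],[48,0]]
[[3,15],[4,20],[6,15],[10,18],[13,15],[17,0],[23,8],[29,18],[38,0],[45,19],[46,7],[48,0]]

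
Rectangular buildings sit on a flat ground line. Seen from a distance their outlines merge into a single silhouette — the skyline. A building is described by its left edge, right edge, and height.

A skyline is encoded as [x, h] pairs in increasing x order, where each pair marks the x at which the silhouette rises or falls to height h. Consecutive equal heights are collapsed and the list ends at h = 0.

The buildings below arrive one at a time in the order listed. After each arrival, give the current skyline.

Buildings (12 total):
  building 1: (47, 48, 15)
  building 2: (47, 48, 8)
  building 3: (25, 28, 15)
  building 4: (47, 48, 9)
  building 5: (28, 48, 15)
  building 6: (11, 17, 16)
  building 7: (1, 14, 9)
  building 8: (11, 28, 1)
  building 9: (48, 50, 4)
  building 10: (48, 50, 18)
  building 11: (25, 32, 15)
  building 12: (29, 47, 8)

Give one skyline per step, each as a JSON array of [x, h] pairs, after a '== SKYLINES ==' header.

== SKYLINES ==
[[47,15],[48,0]]
[[47,15],[48,0]]
[[25,15],[28,0],[47,15],[48,0]]
[[25,15],[28,0],[47,15],[48,0]]
[[25,15],[48,0]]
[[11,16],[17,0],[25,15],[48,0]]
[[1,9],[11,16],[17,0],[25,15],[48,0]]
[[1,9],[11,16],[17,1],[25,15],[48,0]]
[[1,9],[11,16],[17,1],[25,15],[48,4],[50,0]]
[[1,9],[11,16],[17,1],[25,15],[48,18],[50,0]]
[[1,9],[11,16],[17,1],[25,15],[48,18],[50,0]]
[[1,9],[11,16],[17,1],[25,15],[48,18],[50,0]]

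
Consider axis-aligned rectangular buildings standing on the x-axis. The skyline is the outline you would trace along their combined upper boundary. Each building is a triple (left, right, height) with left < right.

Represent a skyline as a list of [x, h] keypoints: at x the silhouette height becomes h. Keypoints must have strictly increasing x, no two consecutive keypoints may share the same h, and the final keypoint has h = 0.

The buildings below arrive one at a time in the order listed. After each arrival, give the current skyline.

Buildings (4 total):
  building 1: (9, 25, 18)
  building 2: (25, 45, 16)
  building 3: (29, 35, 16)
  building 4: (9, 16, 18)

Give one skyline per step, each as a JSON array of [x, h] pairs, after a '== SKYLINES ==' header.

== SKYLINES ==
[[9,18],[25,0]]
[[9,18],[25,16],[45,0]]
[[9,18],[25,16],[45,0]]
[[9,18],[25,16],[45,0]]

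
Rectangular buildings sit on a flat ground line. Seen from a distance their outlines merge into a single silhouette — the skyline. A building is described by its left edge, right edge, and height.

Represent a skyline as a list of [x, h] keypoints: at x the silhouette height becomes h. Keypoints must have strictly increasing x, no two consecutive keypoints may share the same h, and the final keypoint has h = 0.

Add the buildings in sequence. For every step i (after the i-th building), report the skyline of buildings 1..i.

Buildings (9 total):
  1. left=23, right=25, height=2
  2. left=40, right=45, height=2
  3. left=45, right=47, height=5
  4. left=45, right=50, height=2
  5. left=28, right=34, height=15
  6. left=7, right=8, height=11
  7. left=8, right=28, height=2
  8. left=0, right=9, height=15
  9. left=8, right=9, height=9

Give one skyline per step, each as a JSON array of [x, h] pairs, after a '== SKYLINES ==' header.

== SKYLINES ==
[[23,2],[25,0]]
[[23,2],[25,0],[40,2],[45,0]]
[[23,2],[25,0],[40,2],[45,5],[47,0]]
[[23,2],[25,0],[40,2],[45,5],[47,2],[50,0]]
[[23,2],[25,0],[28,15],[34,0],[40,2],[45,5],[47,2],[50,0]]
[[7,11],[8,0],[23,2],[25,0],[28,15],[34,0],[40,2],[45,5],[47,2],[50,0]]
[[7,11],[8,2],[28,15],[34,0],[40,2],[45,5],[47,2],[50,0]]
[[0,15],[9,2],[28,15],[34,0],[40,2],[45,5],[47,2],[50,0]]
[[0,15],[9,2],[28,15],[34,0],[40,2],[45,5],[47,2],[50,0]]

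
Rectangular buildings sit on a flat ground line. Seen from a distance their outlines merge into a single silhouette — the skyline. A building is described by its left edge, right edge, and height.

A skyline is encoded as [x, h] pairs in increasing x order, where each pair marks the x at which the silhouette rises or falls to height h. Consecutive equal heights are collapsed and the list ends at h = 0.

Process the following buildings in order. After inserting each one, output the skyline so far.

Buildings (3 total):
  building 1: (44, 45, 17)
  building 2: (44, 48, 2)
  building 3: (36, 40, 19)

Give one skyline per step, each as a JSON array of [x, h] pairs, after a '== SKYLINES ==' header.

== SKYLINES ==
[[44,17],[45,0]]
[[44,17],[45,2],[48,0]]
[[36,19],[40,0],[44,17],[45,2],[48,0]]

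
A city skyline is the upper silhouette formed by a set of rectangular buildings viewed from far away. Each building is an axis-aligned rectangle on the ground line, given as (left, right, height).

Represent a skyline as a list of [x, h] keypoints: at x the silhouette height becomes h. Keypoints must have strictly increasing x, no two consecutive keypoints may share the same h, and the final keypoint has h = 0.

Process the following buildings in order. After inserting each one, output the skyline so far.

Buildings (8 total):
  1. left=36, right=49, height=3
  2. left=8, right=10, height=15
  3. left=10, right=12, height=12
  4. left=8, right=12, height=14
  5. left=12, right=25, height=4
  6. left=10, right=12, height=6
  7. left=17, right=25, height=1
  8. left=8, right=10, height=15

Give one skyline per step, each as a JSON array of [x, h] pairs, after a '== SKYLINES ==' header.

== SKYLINES ==
[[36,3],[49,0]]
[[8,15],[10,0],[36,3],[49,0]]
[[8,15],[10,12],[12,0],[36,3],[49,0]]
[[8,15],[10,14],[12,0],[36,3],[49,0]]
[[8,15],[10,14],[12,4],[25,0],[36,3],[49,0]]
[[8,15],[10,14],[12,4],[25,0],[36,3],[49,0]]
[[8,15],[10,14],[12,4],[25,0],[36,3],[49,0]]
[[8,15],[10,14],[12,4],[25,0],[36,3],[49,0]]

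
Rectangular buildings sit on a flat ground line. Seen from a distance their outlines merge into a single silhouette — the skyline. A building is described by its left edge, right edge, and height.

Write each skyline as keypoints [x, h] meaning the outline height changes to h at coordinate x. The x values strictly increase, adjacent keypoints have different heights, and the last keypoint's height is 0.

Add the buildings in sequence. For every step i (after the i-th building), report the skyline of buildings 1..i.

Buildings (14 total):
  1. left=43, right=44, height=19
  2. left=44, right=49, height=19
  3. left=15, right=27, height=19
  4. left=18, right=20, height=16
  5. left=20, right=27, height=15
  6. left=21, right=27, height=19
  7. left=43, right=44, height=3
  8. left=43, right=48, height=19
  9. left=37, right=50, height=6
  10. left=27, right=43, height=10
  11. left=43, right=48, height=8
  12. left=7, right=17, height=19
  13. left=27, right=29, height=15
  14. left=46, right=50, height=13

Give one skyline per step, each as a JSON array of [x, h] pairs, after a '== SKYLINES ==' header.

== SKYLINES ==
[[43,19],[44,0]]
[[43,19],[49,0]]
[[15,19],[27,0],[43,19],[49,0]]
[[15,19],[27,0],[43,19],[49,0]]
[[15,19],[27,0],[43,19],[49,0]]
[[15,19],[27,0],[43,19],[49,0]]
[[15,19],[27,0],[43,19],[49,0]]
[[15,19],[27,0],[43,19],[49,0]]
[[15,19],[27,0],[37,6],[43,19],[49,6],[50,0]]
[[15,19],[27,10],[43,19],[49,6],[50,0]]
[[15,19],[27,10],[43,19],[49,6],[50,0]]
[[7,19],[27,10],[43,19],[49,6],[50,0]]
[[7,19],[27,15],[29,10],[43,19],[49,6],[50,0]]
[[7,19],[27,15],[29,10],[43,19],[49,13],[50,0]]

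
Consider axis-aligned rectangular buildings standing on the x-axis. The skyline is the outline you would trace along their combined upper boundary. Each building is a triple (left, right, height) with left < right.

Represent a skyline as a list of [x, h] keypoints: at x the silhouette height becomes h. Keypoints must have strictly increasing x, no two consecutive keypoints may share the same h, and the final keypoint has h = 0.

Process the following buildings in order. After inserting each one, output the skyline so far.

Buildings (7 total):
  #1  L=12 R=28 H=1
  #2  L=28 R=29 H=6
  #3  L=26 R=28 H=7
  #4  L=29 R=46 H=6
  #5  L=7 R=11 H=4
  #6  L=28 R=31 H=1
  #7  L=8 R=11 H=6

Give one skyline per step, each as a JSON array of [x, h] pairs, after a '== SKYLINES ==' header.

== SKYLINES ==
[[12,1],[28,0]]
[[12,1],[28,6],[29,0]]
[[12,1],[26,7],[28,6],[29,0]]
[[12,1],[26,7],[28,6],[46,0]]
[[7,4],[11,0],[12,1],[26,7],[28,6],[46,0]]
[[7,4],[11,0],[12,1],[26,7],[28,6],[46,0]]
[[7,4],[8,6],[11,0],[12,1],[26,7],[28,6],[46,0]]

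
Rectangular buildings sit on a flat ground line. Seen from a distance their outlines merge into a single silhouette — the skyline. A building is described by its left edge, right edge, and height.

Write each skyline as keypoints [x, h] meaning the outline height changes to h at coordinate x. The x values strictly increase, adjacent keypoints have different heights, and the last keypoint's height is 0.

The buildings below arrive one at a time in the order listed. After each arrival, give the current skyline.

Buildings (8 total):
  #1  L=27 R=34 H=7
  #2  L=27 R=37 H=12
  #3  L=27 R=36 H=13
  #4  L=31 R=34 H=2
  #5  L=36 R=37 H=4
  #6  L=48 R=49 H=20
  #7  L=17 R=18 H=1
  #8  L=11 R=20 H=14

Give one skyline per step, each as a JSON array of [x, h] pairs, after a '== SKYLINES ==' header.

== SKYLINES ==
[[27,7],[34,0]]
[[27,12],[37,0]]
[[27,13],[36,12],[37,0]]
[[27,13],[36,12],[37,0]]
[[27,13],[36,12],[37,0]]
[[27,13],[36,12],[37,0],[48,20],[49,0]]
[[17,1],[18,0],[27,13],[36,12],[37,0],[48,20],[49,0]]
[[11,14],[20,0],[27,13],[36,12],[37,0],[48,20],[49,0]]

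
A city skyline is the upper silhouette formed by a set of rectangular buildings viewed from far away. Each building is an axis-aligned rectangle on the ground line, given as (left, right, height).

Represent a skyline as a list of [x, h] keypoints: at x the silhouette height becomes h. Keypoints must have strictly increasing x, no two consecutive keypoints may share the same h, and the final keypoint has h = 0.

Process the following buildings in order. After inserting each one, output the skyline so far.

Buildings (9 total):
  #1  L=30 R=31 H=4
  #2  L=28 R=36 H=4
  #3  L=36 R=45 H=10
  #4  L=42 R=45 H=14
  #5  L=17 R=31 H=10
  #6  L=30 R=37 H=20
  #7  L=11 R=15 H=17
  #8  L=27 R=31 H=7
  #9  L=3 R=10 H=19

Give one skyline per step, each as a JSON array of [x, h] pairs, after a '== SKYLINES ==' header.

== SKYLINES ==
[[30,4],[31,0]]
[[28,4],[36,0]]
[[28,4],[36,10],[45,0]]
[[28,4],[36,10],[42,14],[45,0]]
[[17,10],[31,4],[36,10],[42,14],[45,0]]
[[17,10],[30,20],[37,10],[42,14],[45,0]]
[[11,17],[15,0],[17,10],[30,20],[37,10],[42,14],[45,0]]
[[11,17],[15,0],[17,10],[30,20],[37,10],[42,14],[45,0]]
[[3,19],[10,0],[11,17],[15,0],[17,10],[30,20],[37,10],[42,14],[45,0]]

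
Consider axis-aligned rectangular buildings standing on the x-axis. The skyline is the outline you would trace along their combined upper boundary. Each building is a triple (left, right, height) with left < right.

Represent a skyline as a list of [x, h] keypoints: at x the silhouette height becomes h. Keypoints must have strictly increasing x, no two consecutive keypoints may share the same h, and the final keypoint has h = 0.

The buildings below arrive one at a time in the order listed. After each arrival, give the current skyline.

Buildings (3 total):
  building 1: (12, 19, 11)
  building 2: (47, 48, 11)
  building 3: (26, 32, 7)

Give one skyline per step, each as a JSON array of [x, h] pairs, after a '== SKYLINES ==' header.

== SKYLINES ==
[[12,11],[19,0]]
[[12,11],[19,0],[47,11],[48,0]]
[[12,11],[19,0],[26,7],[32,0],[47,11],[48,0]]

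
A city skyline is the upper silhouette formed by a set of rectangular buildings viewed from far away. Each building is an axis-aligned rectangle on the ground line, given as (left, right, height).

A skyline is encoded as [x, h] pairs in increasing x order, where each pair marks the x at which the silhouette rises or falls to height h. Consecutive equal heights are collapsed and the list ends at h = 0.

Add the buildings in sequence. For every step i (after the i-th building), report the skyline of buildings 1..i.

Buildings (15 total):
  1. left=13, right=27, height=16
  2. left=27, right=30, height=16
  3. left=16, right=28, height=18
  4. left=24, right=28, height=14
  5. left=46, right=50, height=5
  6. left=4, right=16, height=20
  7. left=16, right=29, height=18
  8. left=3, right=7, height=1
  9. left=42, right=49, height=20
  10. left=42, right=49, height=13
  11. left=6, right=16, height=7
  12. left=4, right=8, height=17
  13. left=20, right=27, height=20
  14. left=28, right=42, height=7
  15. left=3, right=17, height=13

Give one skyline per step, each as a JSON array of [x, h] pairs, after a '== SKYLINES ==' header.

== SKYLINES ==
[[13,16],[27,0]]
[[13,16],[30,0]]
[[13,16],[16,18],[28,16],[30,0]]
[[13,16],[16,18],[28,16],[30,0]]
[[13,16],[16,18],[28,16],[30,0],[46,5],[50,0]]
[[4,20],[16,18],[28,16],[30,0],[46,5],[50,0]]
[[4,20],[16,18],[29,16],[30,0],[46,5],[50,0]]
[[3,1],[4,20],[16,18],[29,16],[30,0],[46,5],[50,0]]
[[3,1],[4,20],[16,18],[29,16],[30,0],[42,20],[49,5],[50,0]]
[[3,1],[4,20],[16,18],[29,16],[30,0],[42,20],[49,5],[50,0]]
[[3,1],[4,20],[16,18],[29,16],[30,0],[42,20],[49,5],[50,0]]
[[3,1],[4,20],[16,18],[29,16],[30,0],[42,20],[49,5],[50,0]]
[[3,1],[4,20],[16,18],[20,20],[27,18],[29,16],[30,0],[42,20],[49,5],[50,0]]
[[3,1],[4,20],[16,18],[20,20],[27,18],[29,16],[30,7],[42,20],[49,5],[50,0]]
[[3,13],[4,20],[16,18],[20,20],[27,18],[29,16],[30,7],[42,20],[49,5],[50,0]]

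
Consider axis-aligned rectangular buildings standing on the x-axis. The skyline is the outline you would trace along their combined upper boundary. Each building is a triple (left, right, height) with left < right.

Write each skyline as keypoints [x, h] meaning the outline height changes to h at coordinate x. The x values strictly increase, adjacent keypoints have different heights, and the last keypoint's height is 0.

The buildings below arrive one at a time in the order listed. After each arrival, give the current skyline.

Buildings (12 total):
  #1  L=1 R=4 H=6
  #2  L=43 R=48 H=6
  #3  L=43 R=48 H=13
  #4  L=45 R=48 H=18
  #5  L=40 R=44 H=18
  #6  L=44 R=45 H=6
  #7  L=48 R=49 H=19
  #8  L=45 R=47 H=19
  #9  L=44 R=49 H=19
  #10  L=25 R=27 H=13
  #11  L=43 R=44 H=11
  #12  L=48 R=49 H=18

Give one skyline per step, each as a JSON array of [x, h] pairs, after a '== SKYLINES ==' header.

== SKYLINES ==
[[1,6],[4,0]]
[[1,6],[4,0],[43,6],[48,0]]
[[1,6],[4,0],[43,13],[48,0]]
[[1,6],[4,0],[43,13],[45,18],[48,0]]
[[1,6],[4,0],[40,18],[44,13],[45,18],[48,0]]
[[1,6],[4,0],[40,18],[44,13],[45,18],[48,0]]
[[1,6],[4,0],[40,18],[44,13],[45,18],[48,19],[49,0]]
[[1,6],[4,0],[40,18],[44,13],[45,19],[47,18],[48,19],[49,0]]
[[1,6],[4,0],[40,18],[44,19],[49,0]]
[[1,6],[4,0],[25,13],[27,0],[40,18],[44,19],[49,0]]
[[1,6],[4,0],[25,13],[27,0],[40,18],[44,19],[49,0]]
[[1,6],[4,0],[25,13],[27,0],[40,18],[44,19],[49,0]]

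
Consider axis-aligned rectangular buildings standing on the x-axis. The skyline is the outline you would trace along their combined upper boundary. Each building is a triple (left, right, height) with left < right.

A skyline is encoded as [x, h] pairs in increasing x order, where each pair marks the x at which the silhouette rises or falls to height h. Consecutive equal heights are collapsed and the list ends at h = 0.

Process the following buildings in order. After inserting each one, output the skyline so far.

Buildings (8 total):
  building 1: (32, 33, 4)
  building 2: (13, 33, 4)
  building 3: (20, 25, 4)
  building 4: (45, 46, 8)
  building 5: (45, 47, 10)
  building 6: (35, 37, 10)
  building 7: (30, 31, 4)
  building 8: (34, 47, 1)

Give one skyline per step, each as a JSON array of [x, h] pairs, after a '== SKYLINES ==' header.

== SKYLINES ==
[[32,4],[33,0]]
[[13,4],[33,0]]
[[13,4],[33,0]]
[[13,4],[33,0],[45,8],[46,0]]
[[13,4],[33,0],[45,10],[47,0]]
[[13,4],[33,0],[35,10],[37,0],[45,10],[47,0]]
[[13,4],[33,0],[35,10],[37,0],[45,10],[47,0]]
[[13,4],[33,0],[34,1],[35,10],[37,1],[45,10],[47,0]]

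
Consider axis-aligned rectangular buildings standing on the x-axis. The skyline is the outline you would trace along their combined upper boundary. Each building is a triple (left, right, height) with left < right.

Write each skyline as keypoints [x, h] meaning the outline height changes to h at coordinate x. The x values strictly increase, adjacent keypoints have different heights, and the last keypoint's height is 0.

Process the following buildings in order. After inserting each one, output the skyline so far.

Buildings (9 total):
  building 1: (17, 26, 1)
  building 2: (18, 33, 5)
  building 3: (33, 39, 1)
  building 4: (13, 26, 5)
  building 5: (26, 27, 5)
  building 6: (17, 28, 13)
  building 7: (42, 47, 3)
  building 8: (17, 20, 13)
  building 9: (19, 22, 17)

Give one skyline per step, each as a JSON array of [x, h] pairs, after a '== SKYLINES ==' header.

== SKYLINES ==
[[17,1],[26,0]]
[[17,1],[18,5],[33,0]]
[[17,1],[18,5],[33,1],[39,0]]
[[13,5],[33,1],[39,0]]
[[13,5],[33,1],[39,0]]
[[13,5],[17,13],[28,5],[33,1],[39,0]]
[[13,5],[17,13],[28,5],[33,1],[39,0],[42,3],[47,0]]
[[13,5],[17,13],[28,5],[33,1],[39,0],[42,3],[47,0]]
[[13,5],[17,13],[19,17],[22,13],[28,5],[33,1],[39,0],[42,3],[47,0]]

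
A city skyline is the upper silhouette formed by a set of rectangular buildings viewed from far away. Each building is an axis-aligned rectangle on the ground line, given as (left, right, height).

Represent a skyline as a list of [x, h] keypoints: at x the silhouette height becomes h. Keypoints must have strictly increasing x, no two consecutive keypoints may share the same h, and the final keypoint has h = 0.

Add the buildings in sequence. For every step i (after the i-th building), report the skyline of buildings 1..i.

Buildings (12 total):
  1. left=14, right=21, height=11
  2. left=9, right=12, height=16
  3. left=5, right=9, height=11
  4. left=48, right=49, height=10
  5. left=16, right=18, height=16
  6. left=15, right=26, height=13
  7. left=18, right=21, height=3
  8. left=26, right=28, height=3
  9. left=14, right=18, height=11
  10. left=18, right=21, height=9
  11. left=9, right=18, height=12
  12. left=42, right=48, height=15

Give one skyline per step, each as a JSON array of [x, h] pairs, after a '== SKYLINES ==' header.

== SKYLINES ==
[[14,11],[21,0]]
[[9,16],[12,0],[14,11],[21,0]]
[[5,11],[9,16],[12,0],[14,11],[21,0]]
[[5,11],[9,16],[12,0],[14,11],[21,0],[48,10],[49,0]]
[[5,11],[9,16],[12,0],[14,11],[16,16],[18,11],[21,0],[48,10],[49,0]]
[[5,11],[9,16],[12,0],[14,11],[15,13],[16,16],[18,13],[26,0],[48,10],[49,0]]
[[5,11],[9,16],[12,0],[14,11],[15,13],[16,16],[18,13],[26,0],[48,10],[49,0]]
[[5,11],[9,16],[12,0],[14,11],[15,13],[16,16],[18,13],[26,3],[28,0],[48,10],[49,0]]
[[5,11],[9,16],[12,0],[14,11],[15,13],[16,16],[18,13],[26,3],[28,0],[48,10],[49,0]]
[[5,11],[9,16],[12,0],[14,11],[15,13],[16,16],[18,13],[26,3],[28,0],[48,10],[49,0]]
[[5,11],[9,16],[12,12],[15,13],[16,16],[18,13],[26,3],[28,0],[48,10],[49,0]]
[[5,11],[9,16],[12,12],[15,13],[16,16],[18,13],[26,3],[28,0],[42,15],[48,10],[49,0]]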